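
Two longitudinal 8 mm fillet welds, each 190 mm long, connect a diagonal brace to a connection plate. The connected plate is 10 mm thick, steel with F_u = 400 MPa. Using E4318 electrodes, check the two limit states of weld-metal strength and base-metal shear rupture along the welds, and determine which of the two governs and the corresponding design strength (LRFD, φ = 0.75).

φR_n ≈ 416 kN (weld metal governs)

E43XX → F_EXX = 430 MPa.
t_e = 0.707 × 8 = 5.656 mm; L = 380 mm.
Weld metal: φR_n = 0.75 × 0.6 × 430 × 5.656 × 380 × 10⁻³ = 415.9 kN.
Base metal (shear rupture): φR_n = 0.75 × 0.6 × 400 × 10 × 380 × 10⁻³ = 684 kN.
Governing: weld metal.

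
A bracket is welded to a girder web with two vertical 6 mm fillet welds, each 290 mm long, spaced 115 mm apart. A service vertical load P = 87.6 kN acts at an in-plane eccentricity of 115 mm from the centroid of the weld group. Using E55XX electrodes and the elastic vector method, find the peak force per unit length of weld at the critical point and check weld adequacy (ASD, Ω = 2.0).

E55XX → F_EXX = 550 MPa.
Total weld length L_w = 580 mm. Treat welds as unit-width lines.
Polar moment about centroid: J = 2[d³/12 + d(b/2)²] = 2[290³/12 + 290×57.5²] = 5982000 mm³.
Direct shear f_v = P/L_w = 87.6×10³ / 580 = 151 N/mm (vertical).
Torsion M = P·e = 87.6×10³ × 115 = 10074000 N·mm.
Critical point at (x, y) = (57.5, 145) from centroid. f_tx = M·y/J = 244.2 N/mm; f_ty = M·x/J = 96.83 N/mm.
Resultant f_max = √[f_tx² + (f_v + f_ty)²] = √[244.2² + (151 + 96.83)²] = 347.9 N/mm.
Capacity per unit length: r_n/Ω = (1/2.0) × 0.6 × 550 × (0.707 × 6) = 699.9 N/mm.
347.9 ≤ 699.9 → adequate.

f_max ≈ 348 N/mm; adequate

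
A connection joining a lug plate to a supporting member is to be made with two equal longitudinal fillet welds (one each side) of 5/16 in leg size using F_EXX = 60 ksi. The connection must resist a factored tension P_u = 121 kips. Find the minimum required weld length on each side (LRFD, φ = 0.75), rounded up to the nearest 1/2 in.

L = 10.5 in on each side

Throat t_e = 0.707 × 0.3125 = 0.2209 in.
φr_n = 0.75 × 0.6 × 60 × 0.2209 = 5.965 kips/in.
L_req = P_u / φr_n = 121 / 5.965 = 20.28 in total.
Per side: 20.28 / 2 = 10.14 in.
Round up → use L = 10.5 in on each side.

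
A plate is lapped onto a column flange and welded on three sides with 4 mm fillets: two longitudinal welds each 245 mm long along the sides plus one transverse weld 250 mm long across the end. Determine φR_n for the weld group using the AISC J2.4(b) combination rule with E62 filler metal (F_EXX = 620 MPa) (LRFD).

φR_n ≈ 625 kN

t_e = 0.707 × 4 = 2.828 mm.
R_nwl = 0.6 × 620 × 2.828 × 490 × 10⁻³ = 515.5 kN (longitudinal, 2 welds).
R_nwt = 0.6 × 620 × 2.828 × 250 × 10⁻³ = 263 kN (transverse, base value).
(i) R_nwl + R_nwt = 778.5 kN; (ii) 0.85 R_nwl + 1.5 R_nwt = 832.7 kN.
R_n = max = 832.7 kN [governs: (ii)]; φR_n = 624.5 kN.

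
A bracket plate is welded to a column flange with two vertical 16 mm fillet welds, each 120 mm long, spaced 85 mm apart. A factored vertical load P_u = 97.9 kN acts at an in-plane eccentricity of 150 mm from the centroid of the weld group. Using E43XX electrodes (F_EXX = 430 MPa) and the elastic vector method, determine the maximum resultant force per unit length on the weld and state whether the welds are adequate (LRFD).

Total weld length L_w = 240 mm. Treat welds as unit-width lines.
Polar moment about centroid: J = 2[d³/12 + d(b/2)²] = 2[120³/12 + 120×42.5²] = 721500 mm³.
Direct shear f_v = P/L_w = 97.9×10³ / 240 = 407.9 N/mm (vertical).
Torsion M = P·e = 97.9×10³ × 150 = 14685000 N·mm.
Critical point at (x, y) = (42.5, 60) from centroid. f_tx = M·y/J = 1221 N/mm; f_ty = M·x/J = 865 N/mm.
Resultant f_max = √[f_tx² + (f_v + f_ty)²] = √[1221² + (407.9 + 865)²] = 1764 N/mm.
Capacity per unit length: φr_n = 0.75 × 0.6 × 430 × (0.707 × 16) = 2189 N/mm.
1764 ≤ 2189 → adequate.

f_max ≈ 1760 N/mm; adequate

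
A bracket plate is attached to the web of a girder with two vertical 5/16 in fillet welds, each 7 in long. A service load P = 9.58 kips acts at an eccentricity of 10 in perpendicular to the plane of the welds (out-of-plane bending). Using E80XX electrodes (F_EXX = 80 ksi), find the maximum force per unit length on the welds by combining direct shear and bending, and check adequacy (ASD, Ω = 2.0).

L_w = 2 × 7 = 14 in; section modulus (unit throat) S = 2 × L²/6 = 16.33 in².
Direct shear f_v = P/L_w = 9.58/14 = 0.6843 kip/in.
Moment M = P × e = 9.58 × 10 = 95.8 kip·in; bending f_b = M/S = 5.865 kip/in.
f_max = √(f_v² + f_b²) = √(0.6843² + 5.865²) = 5.905 kip/in.
r_n/Ω = (1/2.0) × 0.6 × 80 × (0.707 × 0.3125) = 5.302 kip/in → NOT adequate.

f_max ≈ 5.91 kip/in; NOT adequate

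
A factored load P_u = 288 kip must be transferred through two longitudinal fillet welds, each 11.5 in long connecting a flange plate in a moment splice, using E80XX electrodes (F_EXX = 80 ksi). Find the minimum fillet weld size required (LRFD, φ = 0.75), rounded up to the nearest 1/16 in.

Total weld length L = 23 in.
Required throat t_e = P_u / (φ × 0.6 F_EXX × L) = 288 / (0.75 × 0.6 × 80 × 23) = 0.3478 in.
Required leg w = t_e / 0.707 = 0.492 in → use 1/2 in.

w = 1/2 in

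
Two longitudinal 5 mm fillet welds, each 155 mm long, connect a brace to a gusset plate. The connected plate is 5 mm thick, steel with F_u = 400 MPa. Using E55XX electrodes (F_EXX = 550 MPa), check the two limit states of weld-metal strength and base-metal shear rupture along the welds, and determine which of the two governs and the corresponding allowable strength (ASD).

t_e = 0.707 × 5 = 3.535 mm; L = 310 mm.
Weld metal: R_n/Ω = (1/2.0) × 0.6 × 550 × 3.535 × 310 × 10⁻³ = 180.8 kN.
Base metal (shear rupture): R_n/Ω = (1/2.0) × 0.6 × 400 × 5 × 310 × 10⁻³ = 186 kN.
Governing: weld metal.

R_n/Ω ≈ 181 kN (weld metal governs)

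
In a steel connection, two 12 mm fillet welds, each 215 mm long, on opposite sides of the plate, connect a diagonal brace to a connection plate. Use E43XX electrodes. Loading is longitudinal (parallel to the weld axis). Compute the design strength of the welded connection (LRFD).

E43XX → F_EXX = 430 MPa.
Effective throat t_e = 0.707 × 12 = 8.484 mm.
Total length L = 430 mm; A_we = 8.484 × 430 = 3648 mm².
F_nw = 0.6 F_EXX = 0.6 × 430 = 258 MPa.
φR_n = 0.75 × 258 × 3648 × 10⁻³ = 705.9 kN.

φR_n ≈ 706 kN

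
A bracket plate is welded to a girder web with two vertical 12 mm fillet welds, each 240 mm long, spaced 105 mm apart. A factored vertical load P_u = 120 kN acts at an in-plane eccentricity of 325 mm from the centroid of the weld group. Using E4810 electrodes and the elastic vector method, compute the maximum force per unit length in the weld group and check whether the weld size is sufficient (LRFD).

E48XX → F_EXX = 480 MPa.
Total weld length L_w = 480 mm. Treat welds as unit-width lines.
Polar moment about centroid: J = 2[d³/12 + d(b/2)²] = 2[240³/12 + 240×52.5²] = 3627000 mm³.
Direct shear f_v = P/L_w = 120×10³ / 480 = 250 N/mm (vertical).
Torsion M = P·e = 120×10³ × 325 = 39000000 N·mm.
Critical point at (x, y) = (52.5, 120) from centroid. f_tx = M·y/J = 1290 N/mm; f_ty = M·x/J = 564.5 N/mm.
Resultant f_max = √[f_tx² + (f_v + f_ty)²] = √[1290² + (250 + 564.5)²] = 1526 N/mm.
Capacity per unit length: φr_n = 0.75 × 0.6 × 480 × (0.707 × 12) = 1833 N/mm.
1526 ≤ 1833 → adequate.

f_max ≈ 1530 N/mm; adequate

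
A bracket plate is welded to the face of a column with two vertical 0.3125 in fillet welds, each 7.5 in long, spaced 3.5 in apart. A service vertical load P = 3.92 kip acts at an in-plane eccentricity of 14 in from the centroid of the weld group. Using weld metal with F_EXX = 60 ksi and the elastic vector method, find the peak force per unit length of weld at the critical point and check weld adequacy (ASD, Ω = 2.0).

Total weld length L_w = 15 in. Treat welds as unit-width lines.
Polar moment about centroid: J = 2[d³/12 + d(b/2)²] = 2[7.5³/12 + 7.5×1.75²] = 116.2 in³.
Direct shear f_v = P/L_w = 3.92 / 15 = 0.2613 kip/in (vertical).
Torsion M = P·e = 3.92 × 14 = 54.88 kip·in.
Critical point at (x, y) = (1.75, 3.75) from centroid. f_tx = M·y/J = 1.77 kip/in; f_ty = M·x/J = 0.8262 kip/in.
Resultant f_max = √[f_tx² + (f_v + f_ty)²] = √[1.77² + (0.2613 + 0.8262)²] = 2.078 kip/in.
Capacity per unit length: r_n/Ω = (1/2.0) × 0.6 × 60 × (0.707 × 0.3125) = 3.977 kip/in.
2.078 ≤ 3.977 → adequate.

f_max ≈ 2.08 kip/in; adequate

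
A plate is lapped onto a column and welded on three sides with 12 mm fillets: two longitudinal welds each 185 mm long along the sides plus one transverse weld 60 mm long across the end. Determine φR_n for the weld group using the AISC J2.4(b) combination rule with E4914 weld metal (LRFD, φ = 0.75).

E49XX → F_EXX = 490 MPa.
t_e = 0.707 × 12 = 8.484 mm.
R_nwl = 0.6 × 490 × 8.484 × 370 × 10⁻³ = 922.9 kN (longitudinal, 2 welds).
R_nwt = 0.6 × 490 × 8.484 × 60 × 10⁻³ = 149.7 kN (transverse, base value).
(i) R_nwl + R_nwt = 1073 kN; (ii) 0.85 R_nwl + 1.5 R_nwt = 1009 kN.
R_n = max = 1073 kN [governs: (i)]; φR_n = 804.4 kN.

φR_n ≈ 804 kN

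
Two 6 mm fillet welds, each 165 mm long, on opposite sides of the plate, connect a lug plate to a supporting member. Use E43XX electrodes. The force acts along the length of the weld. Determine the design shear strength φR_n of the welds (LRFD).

E43XX → F_EXX = 430 MPa.
Effective throat t_e = 0.707 × 6 = 4.242 mm.
Total length L = 330 mm; A_we = 4.242 × 330 = 1400 mm².
F_nw = 0.6 F_EXX = 0.6 × 430 = 258 MPa.
φR_n = 0.75 × 258 × 1400 × 10⁻³ = 270.9 kN.

φR_n ≈ 271 kN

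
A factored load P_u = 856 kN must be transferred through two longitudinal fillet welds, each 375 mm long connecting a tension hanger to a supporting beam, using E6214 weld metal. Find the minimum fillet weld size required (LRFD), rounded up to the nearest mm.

E62XX → F_EXX = 620 MPa.
Total weld length L = 750 mm.
Required throat t_e = P_u / (φ × 0.6 F_EXX × L) = 856 / (0.75 × 0.6 × 620 × 750 × 10⁻³) = 4.091 mm.
Required leg w = t_e / 0.707 = 5.786 mm → use 6 mm.

w = 6 mm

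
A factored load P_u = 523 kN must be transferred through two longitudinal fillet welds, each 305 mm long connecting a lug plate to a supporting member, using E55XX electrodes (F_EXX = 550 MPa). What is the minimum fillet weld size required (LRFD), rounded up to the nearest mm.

Total weld length L = 610 mm.
Required throat t_e = P_u / (φ × 0.6 F_EXX × L) = 523 / (0.75 × 0.6 × 550 × 610 × 10⁻³) = 3.464 mm.
Required leg w = t_e / 0.707 = 4.9 mm → use 5 mm.

w = 5 mm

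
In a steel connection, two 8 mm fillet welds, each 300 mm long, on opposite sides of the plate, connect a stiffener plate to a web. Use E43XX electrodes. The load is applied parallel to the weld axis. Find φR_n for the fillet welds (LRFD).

E43XX → F_EXX = 430 MPa.
Effective throat t_e = 0.707 × 8 = 5.656 mm.
Total length L = 600 mm; A_we = 5.656 × 600 = 3394 mm².
F_nw = 0.6 F_EXX = 0.6 × 430 = 258 MPa.
φR_n = 0.75 × 258 × 3394 × 10⁻³ = 656.7 kN.

φR_n ≈ 657 kN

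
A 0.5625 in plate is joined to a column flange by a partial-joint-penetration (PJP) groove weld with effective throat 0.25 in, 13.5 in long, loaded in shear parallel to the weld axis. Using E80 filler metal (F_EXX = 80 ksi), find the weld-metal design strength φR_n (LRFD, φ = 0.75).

φR_n ≈ 122 kips

Effective throat (given) t_e = 0.25 in.
A_we = 0.25 × 13.5 = 3.375 in².
F_nw = 0.6 F_EXX = 48 ksi.
φR_n = 0.75 × 48 × 3.375 = 121.5 kips.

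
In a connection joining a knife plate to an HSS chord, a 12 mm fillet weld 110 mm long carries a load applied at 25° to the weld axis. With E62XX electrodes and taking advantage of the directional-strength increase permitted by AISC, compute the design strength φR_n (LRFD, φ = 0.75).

E62XX → F_EXX = 620 MPa.
t_e = 0.707 × 12 = 8.484 mm; A_we = 8.484 × 110 = 933.2 mm².
Directional factor: 1.0 + 0.5 sin^1.5(25°) = 1.137.
F_nw = 0.6 × 620 × 1.137 = 423.1 MPa.
φR_n = 0.75 × 423.1 × 933.2 × 10⁻³ = 296.1 kN.

φR_n ≈ 296 kN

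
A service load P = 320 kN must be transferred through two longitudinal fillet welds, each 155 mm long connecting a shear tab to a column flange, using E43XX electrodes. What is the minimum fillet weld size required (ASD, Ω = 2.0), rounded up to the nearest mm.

E43XX → F_EXX = 430 MPa.
Total weld length L = 310 mm.
Required throat t_e = P × Ω / (0.6 F_EXX × L) = 320 × 2.0 / (0.6 × 430 × 310 × 10⁻³) = 8.002 mm.
Required leg w = t_e / 0.707 = 11.32 mm → use 12 mm.

w = 12 mm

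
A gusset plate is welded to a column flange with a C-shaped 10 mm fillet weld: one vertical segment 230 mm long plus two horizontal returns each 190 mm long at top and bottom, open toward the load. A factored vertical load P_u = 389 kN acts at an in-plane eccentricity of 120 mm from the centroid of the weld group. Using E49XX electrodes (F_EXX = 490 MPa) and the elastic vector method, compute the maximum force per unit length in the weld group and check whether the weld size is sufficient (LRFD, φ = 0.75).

f_max ≈ 1500 N/mm; adequate

Total weld length L_w = 610 mm. Treat welds as unit-width lines.
Centroid: x̄ = 2×190×95 / 610 = 59.18 mm from the vertical weld.
Polar moment about centroid: J = I_x + I_y = [230³/12 + 2×190×115²] + [230×59.18² + 2(190³/12 + 190×35.82²)] = 8476000 mm³.
Direct shear f_v = P/L_w = 389×10³ / 610 = 637.7 N/mm (vertical).
Torsion M = P·e = 389×10³ × 120 = 46680000 N·mm.
Critical point at (x, y) = (130.8, 115) from centroid. f_tx = M·y/J = 633.4 N/mm; f_ty = M·x/J = 720.5 N/mm.
Resultant f_max = √[f_tx² + (f_v + f_ty)²] = √[633.4² + (637.7 + 720.5)²] = 1499 N/mm.
Capacity per unit length: φr_n = 0.75 × 0.6 × 490 × (0.707 × 10) = 1559 N/mm.
1499 ≤ 1559 → adequate.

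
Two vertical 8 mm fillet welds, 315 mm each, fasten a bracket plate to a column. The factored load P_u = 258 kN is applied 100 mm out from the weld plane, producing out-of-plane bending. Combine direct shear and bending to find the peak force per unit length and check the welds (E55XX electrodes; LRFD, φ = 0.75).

E55XX → F_EXX = 550 MPa.
L_w = 2 × 315 = 630 mm; section modulus (unit throat) S = 2 × L²/6 = 33080 mm².
Direct shear f_v = P/L_w = 258×10³/630 = 409.5 N/mm.
Moment M = P × e = 258×10³ × 100 = 25800000 N·mm; bending f_b = M/S = 780 N/mm.
f_max = √(f_v² + f_b²) = √(409.5² + 780²) = 881 N/mm.
φr_n = 0.75 × 0.6 × 550 × (0.707 × 8) = 1400 N/mm → adequate.

f_max ≈ 881 N/mm; adequate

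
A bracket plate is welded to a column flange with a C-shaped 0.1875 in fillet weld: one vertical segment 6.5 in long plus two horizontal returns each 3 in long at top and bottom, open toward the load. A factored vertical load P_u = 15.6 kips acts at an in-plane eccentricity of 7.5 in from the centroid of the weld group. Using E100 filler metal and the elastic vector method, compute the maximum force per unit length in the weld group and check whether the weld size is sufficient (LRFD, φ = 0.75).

f_max ≈ 5.56 kip/in; adequate

E100XX → F_EXX = 100 ksi.
Total weld length L_w = 12.5 in. Treat welds as unit-width lines.
Centroid: x̄ = 2×3×1.5 / 12.5 = 0.72 in from the vertical weld.
Polar moment about centroid: J = I_x + I_y = [6.5³/12 + 2×3×3.25²] + [6.5×0.72² + 2(3³/12 + 3×0.78²)] = 97.78 in³.
Direct shear f_v = P/L_w = 15.6 / 12.5 = 1.248 kip/in (vertical).
Torsion M = P·e = 15.6 × 7.5 = 117 kip·in.
Critical point at (x, y) = (2.28, 3.25) from centroid. f_tx = M·y/J = 3.889 kip/in; f_ty = M·x/J = 2.728 kip/in.
Resultant f_max = √[f_tx² + (f_v + f_ty)²] = √[3.889² + (1.248 + 2.728)²] = 5.562 kip/in.
Capacity per unit length: φr_n = 0.75 × 0.6 × 100 × (0.707 × 0.1875) = 5.965 kip/in.
5.562 ≤ 5.965 → adequate.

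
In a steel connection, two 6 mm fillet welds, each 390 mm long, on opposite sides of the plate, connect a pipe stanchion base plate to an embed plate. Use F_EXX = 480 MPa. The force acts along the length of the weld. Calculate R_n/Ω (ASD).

Effective throat t_e = 0.707 × 6 = 4.242 mm.
Total length L = 780 mm; A_we = 4.242 × 780 = 3309 mm².
F_nw = 0.6 F_EXX = 0.6 × 480 = 288 MPa.
R_n = 288 × 3309 × 10⁻³ = 952.9 kN; R_n/Ω = 952.9/2.0 = 476.5 kN.

R_n/Ω ≈ 476 kN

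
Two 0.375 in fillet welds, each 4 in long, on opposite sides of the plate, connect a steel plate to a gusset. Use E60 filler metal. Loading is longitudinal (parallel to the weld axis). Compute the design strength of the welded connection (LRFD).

φR_n ≈ 57.3 kips

E60XX → F_EXX = 60 ksi.
Effective throat t_e = 0.707 × 0.375 = 0.2651 in.
Total length L = 8 in; A_we = 0.2651 × 8 = 2.121 in².
F_nw = 0.6 F_EXX = 0.6 × 60 = 36 ksi.
φR_n = 0.75 × 36 × 2.121 = 57.27 kips.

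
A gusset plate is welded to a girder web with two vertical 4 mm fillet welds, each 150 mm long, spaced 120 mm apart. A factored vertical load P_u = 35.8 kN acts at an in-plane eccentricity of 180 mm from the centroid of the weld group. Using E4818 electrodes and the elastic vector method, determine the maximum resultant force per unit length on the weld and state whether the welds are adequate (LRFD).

f_max ≈ 461 N/mm; adequate

E48XX → F_EXX = 480 MPa.
Total weld length L_w = 300 mm. Treat welds as unit-width lines.
Polar moment about centroid: J = 2[d³/12 + d(b/2)²] = 2[150³/12 + 150×60²] = 1642000 mm³.
Direct shear f_v = P/L_w = 35.8×10³ / 300 = 119.3 N/mm (vertical).
Torsion M = P·e = 35.8×10³ × 180 = 6444000 N·mm.
Critical point at (x, y) = (60, 75) from centroid. f_tx = M·y/J = 294.2 N/mm; f_ty = M·x/J = 235.4 N/mm.
Resultant f_max = √[f_tx² + (f_v + f_ty)²] = √[294.2² + (119.3 + 235.4)²] = 460.9 N/mm.
Capacity per unit length: φr_n = 0.75 × 0.6 × 480 × (0.707 × 4) = 610.8 N/mm.
460.9 ≤ 610.8 → adequate.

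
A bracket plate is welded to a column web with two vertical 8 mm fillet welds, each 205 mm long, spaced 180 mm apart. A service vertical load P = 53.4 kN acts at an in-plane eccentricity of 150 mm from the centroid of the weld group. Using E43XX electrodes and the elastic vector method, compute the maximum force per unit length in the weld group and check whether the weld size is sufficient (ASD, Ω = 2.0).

f_max ≈ 330 N/mm; adequate

E43XX → F_EXX = 430 MPa.
Total weld length L_w = 410 mm. Treat welds as unit-width lines.
Polar moment about centroid: J = 2[d³/12 + d(b/2)²] = 2[205³/12 + 205×90²] = 4757000 mm³.
Direct shear f_v = P/L_w = 53.4×10³ / 410 = 130.2 N/mm (vertical).
Torsion M = P·e = 53.4×10³ × 150 = 8010000 N·mm.
Critical point at (x, y) = (90, 102.5) from centroid. f_tx = M·y/J = 172.6 N/mm; f_ty = M·x/J = 151.5 N/mm.
Resultant f_max = √[f_tx² + (f_v + f_ty)²] = √[172.6² + (130.2 + 151.5)²] = 330.5 N/mm.
Capacity per unit length: r_n/Ω = (1/2.0) × 0.6 × 430 × (0.707 × 8) = 729.6 N/mm.
330.5 ≤ 729.6 → adequate.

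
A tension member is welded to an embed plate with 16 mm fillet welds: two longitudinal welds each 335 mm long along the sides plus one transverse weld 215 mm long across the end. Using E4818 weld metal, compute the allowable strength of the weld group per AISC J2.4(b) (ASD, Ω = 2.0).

E48XX → F_EXX = 480 MPa.
t_e = 0.707 × 16 = 11.31 mm.
R_nwl = 0.6 × 480 × 11.31 × 670 × 10⁻³ = 2183 kN (longitudinal, 2 welds).
R_nwt = 0.6 × 480 × 11.31 × 215 × 10⁻³ = 700.4 kN (transverse, base value).
(i) R_nwl + R_nwt = 2883 kN; (ii) 0.85 R_nwl + 1.5 R_nwt = 2906 kN.
R_n = max = 2906 kN [governs: (ii)]; R_n/Ω = 1453 kN.

R_n/Ω ≈ 1450 kN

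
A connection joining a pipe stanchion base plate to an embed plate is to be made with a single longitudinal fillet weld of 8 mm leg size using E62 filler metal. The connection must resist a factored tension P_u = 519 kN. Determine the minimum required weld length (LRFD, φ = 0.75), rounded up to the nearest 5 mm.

L = 330 mm

E62XX → F_EXX = 620 MPa.
Throat t_e = 0.707 × 8 = 5.656 mm.
φr_n = 0.75 × 0.6 × 620 × 5.656 × 10⁻³ = 1.578 kN/mm.
L_req = P_u / φr_n = 519 / 1.578 = 328.9 mm total.
Round up → use L = 330 mm.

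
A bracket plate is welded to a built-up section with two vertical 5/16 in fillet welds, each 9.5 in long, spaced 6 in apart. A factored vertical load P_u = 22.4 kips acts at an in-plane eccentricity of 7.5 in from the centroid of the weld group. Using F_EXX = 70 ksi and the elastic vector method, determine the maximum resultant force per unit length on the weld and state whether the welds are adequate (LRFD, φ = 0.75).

Total weld length L_w = 19 in. Treat welds as unit-width lines.
Polar moment about centroid: J = 2[d³/12 + d(b/2)²] = 2[9.5³/12 + 9.5×3²] = 313.9 in³.
Direct shear f_v = P/L_w = 22.4 / 19 = 1.179 kip/in (vertical).
Torsion M = P·e = 22.4 × 7.5 = 168 kip·in.
Critical point at (x, y) = (3, 4.75) from centroid. f_tx = M·y/J = 2.542 kip/in; f_ty = M·x/J = 1.606 kip/in.
Resultant f_max = √[f_tx² + (f_v + f_ty)²] = √[2.542² + (1.179 + 1.606)²] = 3.771 kip/in.
Capacity per unit length: φr_n = 0.75 × 0.6 × 70 × (0.707 × 0.3125) = 6.96 kip/in.
3.771 ≤ 6.96 → adequate.

f_max ≈ 3.77 kip/in; adequate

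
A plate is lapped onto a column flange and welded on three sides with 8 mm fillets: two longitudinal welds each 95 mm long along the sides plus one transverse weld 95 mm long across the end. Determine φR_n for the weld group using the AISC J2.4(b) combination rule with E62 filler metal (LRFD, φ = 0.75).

φR_n ≈ 480 kN

E62XX → F_EXX = 620 MPa.
t_e = 0.707 × 8 = 5.656 mm.
R_nwl = 0.6 × 620 × 5.656 × 190 × 10⁻³ = 399.8 kN (longitudinal, 2 welds).
R_nwt = 0.6 × 620 × 5.656 × 95 × 10⁻³ = 199.9 kN (transverse, base value).
(i) R_nwl + R_nwt = 599.6 kN; (ii) 0.85 R_nwl + 1.5 R_nwt = 639.6 kN.
R_n = max = 639.6 kN [governs: (ii)]; φR_n = 479.7 kN.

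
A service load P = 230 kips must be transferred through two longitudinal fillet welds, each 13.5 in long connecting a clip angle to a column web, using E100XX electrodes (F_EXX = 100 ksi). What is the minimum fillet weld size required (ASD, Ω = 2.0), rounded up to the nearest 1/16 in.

w = 7/16 in

Total weld length L = 27 in.
Required throat t_e = P × Ω / (0.6 F_EXX × L) = 230 × 2.0 / (0.6 × 100 × 27) = 0.284 in.
Required leg w = t_e / 0.707 = 0.4016 in → use 7/16 in.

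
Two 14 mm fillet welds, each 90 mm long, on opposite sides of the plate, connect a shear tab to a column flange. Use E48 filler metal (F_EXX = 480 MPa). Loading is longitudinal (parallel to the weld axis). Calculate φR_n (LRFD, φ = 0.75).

Effective throat t_e = 0.707 × 14 = 9.898 mm.
Total length L = 180 mm; A_we = 9.898 × 180 = 1782 mm².
F_nw = 0.6 F_EXX = 0.6 × 480 = 288 MPa.
φR_n = 0.75 × 288 × 1782 × 10⁻³ = 384.8 kN.

φR_n ≈ 385 kN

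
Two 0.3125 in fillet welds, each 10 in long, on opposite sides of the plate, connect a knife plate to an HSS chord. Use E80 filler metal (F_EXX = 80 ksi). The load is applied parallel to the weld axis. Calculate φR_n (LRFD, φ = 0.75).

φR_n ≈ 159 kips

Effective throat t_e = 0.707 × 0.3125 = 0.2209 in.
Total length L = 20 in; A_we = 0.2209 × 20 = 4.419 in².
F_nw = 0.6 F_EXX = 0.6 × 80 = 48 ksi.
φR_n = 0.75 × 48 × 4.419 = 159.1 kips.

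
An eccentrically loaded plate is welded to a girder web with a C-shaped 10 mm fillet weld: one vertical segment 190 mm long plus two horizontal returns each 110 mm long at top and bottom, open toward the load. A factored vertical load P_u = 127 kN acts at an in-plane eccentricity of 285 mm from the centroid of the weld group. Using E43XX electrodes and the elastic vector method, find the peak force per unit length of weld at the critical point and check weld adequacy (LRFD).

f_max ≈ 1680 N/mm; NOT adequate

E43XX → F_EXX = 430 MPa.
Total weld length L_w = 410 mm. Treat welds as unit-width lines.
Centroid: x̄ = 2×110×55 / 410 = 29.51 mm from the vertical weld.
Polar moment about centroid: J = I_x + I_y = [190³/12 + 2×110×95²] + [190×29.51² + 2(110³/12 + 110×25.49²)] = 3087000 mm³.
Direct shear f_v = P/L_w = 127×10³ / 410 = 309.8 N/mm (vertical).
Torsion M = P·e = 127×10³ × 285 = 36195000 N·mm.
Critical point at (x, y) = (80.49, 95) from centroid. f_tx = M·y/J = 1114 N/mm; f_ty = M·x/J = 943.6 N/mm.
Resultant f_max = √[f_tx² + (f_v + f_ty)²] = √[1114² + (309.8 + 943.6)²] = 1677 N/mm.
Capacity per unit length: φr_n = 0.75 × 0.6 × 430 × (0.707 × 10) = 1368 N/mm.
1677 > 1368 → NOT adequate.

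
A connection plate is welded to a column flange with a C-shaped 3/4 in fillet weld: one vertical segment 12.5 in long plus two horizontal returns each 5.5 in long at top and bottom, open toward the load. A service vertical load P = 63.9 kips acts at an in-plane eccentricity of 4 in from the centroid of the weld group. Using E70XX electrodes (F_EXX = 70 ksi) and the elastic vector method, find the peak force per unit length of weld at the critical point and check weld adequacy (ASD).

f_max ≈ 4.96 kip/in; adequate

Total weld length L_w = 23.5 in. Treat welds as unit-width lines.
Centroid: x̄ = 2×5.5×2.75 / 23.5 = 1.287 in from the vertical weld.
Polar moment about centroid: J = I_x + I_y = [12.5³/12 + 2×5.5×6.25²] + [12.5×1.287² + 2(5.5³/12 + 5.5×1.463²)] = 664.4 in³.
Direct shear f_v = P/L_w = 63.9 / 23.5 = 2.719 kip/in (vertical).
Torsion M = P·e = 63.9 × 4 = 255.6 kip·in.
Critical point at (x, y) = (4.213, 6.25) from centroid. f_tx = M·y/J = 2.404 kip/in; f_ty = M·x/J = 1.621 kip/in.
Resultant f_max = √[f_tx² + (f_v + f_ty)²] = √[2.404² + (2.719 + 1.621)²] = 4.961 kip/in.
Capacity per unit length: r_n/Ω = (1/2.0) × 0.6 × 70 × (0.707 × 0.75) = 11.14 kip/in.
4.961 ≤ 11.14 → adequate.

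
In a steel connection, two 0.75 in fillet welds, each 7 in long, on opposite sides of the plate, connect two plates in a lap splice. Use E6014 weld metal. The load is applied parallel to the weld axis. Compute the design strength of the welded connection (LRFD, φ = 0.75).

φR_n ≈ 200 kip

E60XX → F_EXX = 60 ksi.
Effective throat t_e = 0.707 × 0.75 = 0.5302 in.
Total length L = 14 in; A_we = 0.5302 × 14 = 7.423 in².
F_nw = 0.6 F_EXX = 0.6 × 60 = 36 ksi.
φR_n = 0.75 × 36 × 7.423 = 200.4 kip.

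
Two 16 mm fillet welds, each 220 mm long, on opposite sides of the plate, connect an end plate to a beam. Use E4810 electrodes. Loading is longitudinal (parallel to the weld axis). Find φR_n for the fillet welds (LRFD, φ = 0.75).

E48XX → F_EXX = 480 MPa.
Effective throat t_e = 0.707 × 16 = 11.31 mm.
Total length L = 440 mm; A_we = 11.31 × 440 = 4977 mm².
F_nw = 0.6 F_EXX = 0.6 × 480 = 288 MPa.
φR_n = 0.75 × 288 × 4977 × 10⁻³ = 1075 kN.

φR_n ≈ 1080 kN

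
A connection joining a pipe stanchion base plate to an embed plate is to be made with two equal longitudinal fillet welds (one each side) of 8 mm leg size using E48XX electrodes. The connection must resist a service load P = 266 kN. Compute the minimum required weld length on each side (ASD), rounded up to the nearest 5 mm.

E48XX → F_EXX = 480 MPa.
Throat t_e = 0.707 × 8 = 5.656 mm.
r_n/Ω = (0.6 × 480 × 5.656) / 2.0 = 814.5 N/mm = 0.8145 kN/mm.
L_req = P / (r_n/Ω) = 266 / 0.8145 = 326.6 mm total.
Per side: 326.6 / 2 = 163.3 mm.
Round up → use L = 165 mm on each side.

L = 165 mm on each side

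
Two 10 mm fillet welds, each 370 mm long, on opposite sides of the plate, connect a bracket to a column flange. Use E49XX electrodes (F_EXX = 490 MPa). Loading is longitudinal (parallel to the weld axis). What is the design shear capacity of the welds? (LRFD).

φR_n ≈ 1150 kN

Effective throat t_e = 0.707 × 10 = 7.07 mm.
Total length L = 740 mm; A_we = 7.07 × 740 = 5232 mm².
F_nw = 0.6 F_EXX = 0.6 × 490 = 294 MPa.
φR_n = 0.75 × 294 × 5232 × 10⁻³ = 1154 kN.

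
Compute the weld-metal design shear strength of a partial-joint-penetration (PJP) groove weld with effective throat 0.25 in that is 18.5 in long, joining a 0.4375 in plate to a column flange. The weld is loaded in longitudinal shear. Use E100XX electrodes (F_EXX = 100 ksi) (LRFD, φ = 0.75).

φR_n ≈ 208 kips

Effective throat (given) t_e = 0.25 in.
A_we = 0.25 × 18.5 = 4.625 in².
F_nw = 0.6 F_EXX = 60 ksi.
φR_n = 0.75 × 60 × 4.625 = 208.1 kips.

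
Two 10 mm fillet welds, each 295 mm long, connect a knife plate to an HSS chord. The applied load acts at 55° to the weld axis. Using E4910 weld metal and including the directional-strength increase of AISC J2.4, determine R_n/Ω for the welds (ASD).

E49XX → F_EXX = 490 MPa.
t_e = 0.707 × 10 = 7.07 mm; A_we = 7.07 × 590 = 4171 mm².
Directional factor: 1.0 + 0.5 sin^1.5(55°) = 1.371.
F_nw = 0.6 × 490 × 1.371 = 403 MPa.
R_n/Ω = (403 × 4171) / 2.0 × 10⁻³ = 840.5 kN.

R_n/Ω ≈ 840 kN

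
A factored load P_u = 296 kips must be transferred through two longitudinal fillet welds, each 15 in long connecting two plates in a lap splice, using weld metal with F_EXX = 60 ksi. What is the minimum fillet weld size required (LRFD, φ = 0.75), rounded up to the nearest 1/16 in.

w = 9/16 in

Total weld length L = 30 in.
Required throat t_e = P_u / (φ × 0.6 F_EXX × L) = 296 / (0.75 × 0.6 × 60 × 30) = 0.3654 in.
Required leg w = t_e / 0.707 = 0.5169 in → use 9/16 in.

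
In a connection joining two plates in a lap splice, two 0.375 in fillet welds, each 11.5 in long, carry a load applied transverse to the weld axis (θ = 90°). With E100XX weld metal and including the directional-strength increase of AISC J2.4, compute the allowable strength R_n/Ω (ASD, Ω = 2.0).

E100XX → F_EXX = 100 ksi.
t_e = 0.707 × 0.375 = 0.2651 in; A_we = 0.2651 × 23 = 6.098 in².
Directional factor: 1.0 + 0.5 sin^1.5(90°) = 1.5.
F_nw = 0.6 × 100 × 1.5 = 90 ksi.
R_n/Ω = (90 × 6.098) / 2.0 = 274.4 kip.

R_n/Ω ≈ 274 kip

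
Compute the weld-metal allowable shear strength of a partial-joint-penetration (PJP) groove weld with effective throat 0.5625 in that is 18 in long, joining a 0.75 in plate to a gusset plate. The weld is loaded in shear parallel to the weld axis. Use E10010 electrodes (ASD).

R_n/Ω ≈ 304 kip

E100XX → F_EXX = 100 ksi.
Effective throat (given) t_e = 0.5625 in.
A_we = 0.5625 × 18 = 10.12 in².
F_nw = 0.6 F_EXX = 60 ksi.
R_n/Ω = (60 × 10.12) / 2.0 = 303.8 kip.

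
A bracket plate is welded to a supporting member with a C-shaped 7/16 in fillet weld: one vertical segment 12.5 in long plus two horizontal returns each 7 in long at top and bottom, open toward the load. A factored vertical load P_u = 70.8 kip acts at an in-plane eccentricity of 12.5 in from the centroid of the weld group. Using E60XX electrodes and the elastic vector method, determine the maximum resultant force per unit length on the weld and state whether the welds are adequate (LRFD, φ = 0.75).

f_max ≈ 10.4 kip/in; NOT adequate

E60XX → F_EXX = 60 ksi.
Total weld length L_w = 26.5 in. Treat welds as unit-width lines.
Centroid: x̄ = 2×7×3.5 / 26.5 = 1.849 in from the vertical weld.
Polar moment about centroid: J = I_x + I_y = [12.5³/12 + 2×7×6.25²] + [12.5×1.849² + 2(7³/12 + 7×1.651²)] = 847.7 in³.
Direct shear f_v = P/L_w = 70.8 / 26.5 = 2.672 kip/in (vertical).
Torsion M = P·e = 70.8 × 12.5 = 885 kip·in.
Critical point at (x, y) = (5.151, 6.25) from centroid. f_tx = M·y/J = 6.525 kip/in; f_ty = M·x/J = 5.378 kip/in.
Resultant f_max = √[f_tx² + (f_v + f_ty)²] = √[6.525² + (2.672 + 5.378)²] = 10.36 kip/in.
Capacity per unit length: φr_n = 0.75 × 0.6 × 60 × (0.707 × 0.4375) = 8.351 kip/in.
10.36 > 8.351 → NOT adequate.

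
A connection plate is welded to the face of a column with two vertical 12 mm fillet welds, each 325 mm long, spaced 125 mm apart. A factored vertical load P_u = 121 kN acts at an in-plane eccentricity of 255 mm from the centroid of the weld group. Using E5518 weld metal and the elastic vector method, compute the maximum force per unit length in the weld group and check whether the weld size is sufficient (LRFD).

f_max ≈ 738 N/mm; adequate

E55XX → F_EXX = 550 MPa.
Total weld length L_w = 650 mm. Treat welds as unit-width lines.
Polar moment about centroid: J = 2[d³/12 + d(b/2)²] = 2[325³/12 + 325×62.5²] = 8260000 mm³.
Direct shear f_v = P/L_w = 121×10³ / 650 = 186.2 N/mm (vertical).
Torsion M = P·e = 121×10³ × 255 = 30855000 N·mm.
Critical point at (x, y) = (62.5, 162.5) from centroid. f_tx = M·y/J = 607 N/mm; f_ty = M·x/J = 233.5 N/mm.
Resultant f_max = √[f_tx² + (f_v + f_ty)²] = √[607² + (186.2 + 233.5)²] = 737.9 N/mm.
Capacity per unit length: φr_n = 0.75 × 0.6 × 550 × (0.707 × 12) = 2100 N/mm.
737.9 ≤ 2100 → adequate.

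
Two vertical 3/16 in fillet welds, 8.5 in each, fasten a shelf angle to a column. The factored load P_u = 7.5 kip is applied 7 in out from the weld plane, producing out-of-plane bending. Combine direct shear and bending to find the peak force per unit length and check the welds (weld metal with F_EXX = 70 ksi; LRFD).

L_w = 2 × 8.5 = 17 in; section modulus (unit throat) S = 2 × L²/6 = 24.08 in².
Direct shear f_v = P/L_w = 7.5/17 = 0.4412 kip/in.
Moment M = P × e = 7.5 × 7 = 52.5 kip·in; bending f_b = M/S = 2.18 kip/in.
f_max = √(f_v² + f_b²) = √(0.4412² + 2.18²) = 2.224 kip/in.
φr_n = 0.75 × 0.6 × 70 × (0.707 × 0.1875) = 4.176 kip/in → adequate.

f_max ≈ 2.22 kip/in; adequate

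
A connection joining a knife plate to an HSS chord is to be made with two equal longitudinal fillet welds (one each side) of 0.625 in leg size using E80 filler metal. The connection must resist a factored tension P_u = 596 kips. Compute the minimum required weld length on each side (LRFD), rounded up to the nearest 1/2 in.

L = 19 in on each side

E80XX → F_EXX = 80 ksi.
Throat t_e = 0.707 × 0.625 = 0.4419 in.
φr_n = 0.75 × 0.6 × 80 × 0.4419 = 15.91 kips/in.
L_req = P_u / φr_n = 596 / 15.91 = 37.47 in total.
Per side: 37.47 / 2 = 18.73 in.
Round up → use L = 19 in on each side.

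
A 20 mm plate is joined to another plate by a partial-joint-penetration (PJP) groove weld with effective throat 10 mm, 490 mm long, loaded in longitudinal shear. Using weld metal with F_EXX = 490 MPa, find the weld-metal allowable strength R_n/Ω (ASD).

R_n/Ω ≈ 720 kN

Effective throat (given) t_e = 10 mm.
A_we = 10 × 490 = 4900 mm².
F_nw = 0.6 F_EXX = 294 MPa.
R_n/Ω = (294 × 4900) / 2.0 × 10⁻³ = 720.3 kN.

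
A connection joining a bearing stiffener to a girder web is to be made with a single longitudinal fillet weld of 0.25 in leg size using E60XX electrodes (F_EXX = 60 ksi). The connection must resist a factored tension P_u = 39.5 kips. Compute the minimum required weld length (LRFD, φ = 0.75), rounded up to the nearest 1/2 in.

L = 8.5 in

Throat t_e = 0.707 × 0.25 = 0.1767 in.
φr_n = 0.75 × 0.6 × 60 × 0.1767 = 4.772 kips/in.
L_req = P_u / φr_n = 39.5 / 4.772 = 8.277 in total.
Round up → use L = 8.5 in.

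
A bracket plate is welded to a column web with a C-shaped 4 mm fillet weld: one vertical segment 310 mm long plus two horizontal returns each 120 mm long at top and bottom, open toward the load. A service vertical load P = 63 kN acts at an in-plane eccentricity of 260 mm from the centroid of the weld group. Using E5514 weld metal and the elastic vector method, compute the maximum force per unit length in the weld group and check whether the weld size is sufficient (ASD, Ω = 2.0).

E55XX → F_EXX = 550 MPa.
Total weld length L_w = 550 mm. Treat welds as unit-width lines.
Centroid: x̄ = 2×120×60 / 550 = 26.18 mm from the vertical weld.
Polar moment about centroid: J = I_x + I_y = [310³/12 + 2×120×155²] + [310×26.18² + 2(120³/12 + 120×33.82²)] = 9024000 mm³.
Direct shear f_v = P/L_w = 63×10³ / 550 = 114.5 N/mm (vertical).
Torsion M = P·e = 63×10³ × 260 = 16380000 N·mm.
Critical point at (x, y) = (93.82, 155) from centroid. f_tx = M·y/J = 281.4 N/mm; f_ty = M·x/J = 170.3 N/mm.
Resultant f_max = √[f_tx² + (f_v + f_ty)²] = √[281.4² + (114.5 + 170.3)²] = 400.4 N/mm.
Capacity per unit length: r_n/Ω = (1/2.0) × 0.6 × 550 × (0.707 × 4) = 466.6 N/mm.
400.4 ≤ 466.6 → adequate.

f_max ≈ 400 N/mm; adequate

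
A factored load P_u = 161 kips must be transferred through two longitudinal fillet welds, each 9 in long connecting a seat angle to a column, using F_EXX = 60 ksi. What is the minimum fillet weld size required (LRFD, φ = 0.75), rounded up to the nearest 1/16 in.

w = 1/2 in

Total weld length L = 18 in.
Required throat t_e = P_u / (φ × 0.6 F_EXX × L) = 161 / (0.75 × 0.6 × 60 × 18) = 0.3313 in.
Required leg w = t_e / 0.707 = 0.4686 in → use 1/2 in.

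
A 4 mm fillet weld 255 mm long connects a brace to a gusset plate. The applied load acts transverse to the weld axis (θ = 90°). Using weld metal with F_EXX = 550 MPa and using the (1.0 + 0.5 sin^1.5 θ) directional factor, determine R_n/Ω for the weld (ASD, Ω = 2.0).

t_e = 0.707 × 4 = 2.828 mm; A_we = 2.828 × 255 = 721.1 mm².
Directional factor: 1.0 + 0.5 sin^1.5(90°) = 1.5.
F_nw = 0.6 × 550 × 1.5 = 495 MPa.
R_n/Ω = (495 × 721.1) / 2.0 × 10⁻³ = 178.5 kN.

R_n/Ω ≈ 178 kN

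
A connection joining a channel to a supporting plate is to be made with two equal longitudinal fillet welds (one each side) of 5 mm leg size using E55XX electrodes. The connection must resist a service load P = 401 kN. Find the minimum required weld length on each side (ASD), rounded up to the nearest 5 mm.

L = 345 mm on each side

E55XX → F_EXX = 550 MPa.
Throat t_e = 0.707 × 5 = 3.535 mm.
r_n/Ω = (0.6 × 550 × 3.535) / 2.0 = 583.3 N/mm = 0.5833 kN/mm.
L_req = P / (r_n/Ω) = 401 / 0.5833 = 687.5 mm total.
Per side: 687.5 / 2 = 343.7 mm.
Round up → use L = 345 mm on each side.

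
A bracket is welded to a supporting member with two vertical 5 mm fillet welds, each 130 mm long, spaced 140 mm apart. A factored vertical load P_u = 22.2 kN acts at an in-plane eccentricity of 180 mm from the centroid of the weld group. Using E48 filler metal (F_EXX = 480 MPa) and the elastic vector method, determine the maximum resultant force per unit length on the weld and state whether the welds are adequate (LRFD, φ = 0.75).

Total weld length L_w = 260 mm. Treat welds as unit-width lines.
Polar moment about centroid: J = 2[d³/12 + d(b/2)²] = 2[130³/12 + 130×70²] = 1640000 mm³.
Direct shear f_v = P/L_w = 22.2×10³ / 260 = 85.38 N/mm (vertical).
Torsion M = P·e = 22.2×10³ × 180 = 3996000 N·mm.
Critical point at (x, y) = (70, 65) from centroid. f_tx = M·y/J = 158.4 N/mm; f_ty = M·x/J = 170.5 N/mm.
Resultant f_max = √[f_tx² + (f_v + f_ty)²] = √[158.4² + (85.38 + 170.5)²] = 301 N/mm.
Capacity per unit length: φr_n = 0.75 × 0.6 × 480 × (0.707 × 5) = 763.6 N/mm.
301 ≤ 763.6 → adequate.

f_max ≈ 301 N/mm; adequate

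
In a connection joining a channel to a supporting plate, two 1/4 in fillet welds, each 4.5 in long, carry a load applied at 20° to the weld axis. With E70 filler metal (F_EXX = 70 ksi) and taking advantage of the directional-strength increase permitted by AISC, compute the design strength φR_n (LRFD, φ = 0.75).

t_e = 0.707 × 0.25 = 0.1767 in; A_we = 0.1767 × 9 = 1.591 in².
Directional factor: 1.0 + 0.5 sin^1.5(20°) = 1.1.
F_nw = 0.6 × 70 × 1.1 = 46.2 ksi.
φR_n = 0.75 × 46.2 × 1.591 = 55.12 kips.

φR_n ≈ 55.1 kips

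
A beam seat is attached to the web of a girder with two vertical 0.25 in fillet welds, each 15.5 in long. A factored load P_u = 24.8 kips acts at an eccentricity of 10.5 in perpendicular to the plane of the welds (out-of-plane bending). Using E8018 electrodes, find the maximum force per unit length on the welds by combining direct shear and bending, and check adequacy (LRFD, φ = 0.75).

f_max ≈ 3.35 kip/in; adequate

E80XX → F_EXX = 80 ksi.
L_w = 2 × 15.5 = 31 in; section modulus (unit throat) S = 2 × L²/6 = 80.08 in².
Direct shear f_v = P/L_w = 24.8/31 = 0.8 kip/in.
Moment M = P × e = 24.8 × 10.5 = 260.4 kip·in; bending f_b = M/S = 3.252 kip/in.
f_max = √(f_v² + f_b²) = √(0.8² + 3.252²) = 3.349 kip/in.
φr_n = 0.75 × 0.6 × 80 × (0.707 × 0.25) = 6.363 kip/in → adequate.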